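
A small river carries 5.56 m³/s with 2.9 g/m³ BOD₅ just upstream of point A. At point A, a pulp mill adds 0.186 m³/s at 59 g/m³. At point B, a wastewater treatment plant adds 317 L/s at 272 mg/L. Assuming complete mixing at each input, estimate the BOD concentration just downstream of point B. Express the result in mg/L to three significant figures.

After input A: C = (5.56·2.9 + 0.186·59) / 5.746 = 4.716 mg/L.
317 L/s = 0.317 m³/s.
After input B: C = (5.746·4.716 + 0.317·272) / 6.063 = 18.69 mg/L.

18.7 mg/L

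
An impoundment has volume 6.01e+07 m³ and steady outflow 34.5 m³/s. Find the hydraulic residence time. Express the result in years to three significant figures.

Q = 34.5 m³/s × 3.156e+07 s/yr = 1.089e+09 m³/yr.
Hydraulic residence time τ = V/Q = 6.01e+07/1.089e+09 = 0.0552 yr.

0.0552 yr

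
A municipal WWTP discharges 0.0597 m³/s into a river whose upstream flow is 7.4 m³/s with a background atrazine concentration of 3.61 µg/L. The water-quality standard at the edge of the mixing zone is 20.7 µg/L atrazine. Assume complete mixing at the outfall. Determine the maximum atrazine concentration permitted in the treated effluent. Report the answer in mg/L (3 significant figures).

3.61 µg/L = 0.00361 mg/L.
20.7 µg/L = 0.0207 mg/L.
Mass balance: 0.0207·7.46 = 0.0597·Cₑ + 7.4·0.00361.
Cₑ = (0.1544 − 0.02671) / 0.0597 = 2.139 mg/L.

2.14 mg/L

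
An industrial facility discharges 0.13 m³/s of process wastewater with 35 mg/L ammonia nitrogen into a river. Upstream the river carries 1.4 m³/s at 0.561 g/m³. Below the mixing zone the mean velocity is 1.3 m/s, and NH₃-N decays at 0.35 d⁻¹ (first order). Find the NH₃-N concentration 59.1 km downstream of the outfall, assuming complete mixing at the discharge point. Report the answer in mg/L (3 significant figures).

2.90 mg/L

After complete mixing, C₀ = (0.13·35 + 1.4·0.561) / 1.53 = 3.487 mg/L.
Travel time t = 5.91e+04 m / 1.3 m/s = 4.546e+04 s = 0.5262 d.
C = 3.487·exp(−0.35·0.5262) = 3.487·0.8318 = 2.901 mg/L.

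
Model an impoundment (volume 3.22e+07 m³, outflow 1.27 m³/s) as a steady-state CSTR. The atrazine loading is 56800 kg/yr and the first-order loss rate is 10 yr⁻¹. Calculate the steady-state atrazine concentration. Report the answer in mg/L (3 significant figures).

Outflow Q = 1.27 m³/s × 3.156e+07 s/yr = 4.008e+07 m³/yr.
Steady-state CSTR mass balance: W = Q·C + k·V·C, so C = W/(Q + kV).
Q + kV = 4.008e+07 + 10·3.22e+07 = 3.621e+08 m³/yr.
C = 56800/3.621e+08 = 0.0001569 kg/m³ = 0.1569 mg/L.

0.157 mg/L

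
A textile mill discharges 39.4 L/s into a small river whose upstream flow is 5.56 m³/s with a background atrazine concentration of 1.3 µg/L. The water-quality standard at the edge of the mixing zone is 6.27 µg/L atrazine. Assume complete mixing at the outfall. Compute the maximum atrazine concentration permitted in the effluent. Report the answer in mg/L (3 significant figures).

39.4 L/s = 0.0394 m³/s.
1.3 µg/L = 0.0013 mg/L.
6.27 µg/L = 0.00627 mg/L.
Mass balance: 0.00627·5.599 = 0.0394·Cₑ + 5.56·0.0013.
Cₑ = (0.03511 − 0.007228) / 0.0394 = 0.7076 mg/L.

0.708 mg/L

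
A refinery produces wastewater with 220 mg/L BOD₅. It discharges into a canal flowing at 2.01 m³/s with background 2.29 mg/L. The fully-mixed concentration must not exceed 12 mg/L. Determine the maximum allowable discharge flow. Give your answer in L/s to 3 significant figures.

Mass balance at complete mixing: C_std·(Q_w + Q_r) = Q_w·C_e + Q_r·C_b.
Rearranging, Q_w = Q_r·(C_std − C_b)/(C_e − C_std) = 2.01·(12 − 2.29) / (220 − 12) = 0.09383 m³/s.
= 93.83 L/s.

93.8 L/s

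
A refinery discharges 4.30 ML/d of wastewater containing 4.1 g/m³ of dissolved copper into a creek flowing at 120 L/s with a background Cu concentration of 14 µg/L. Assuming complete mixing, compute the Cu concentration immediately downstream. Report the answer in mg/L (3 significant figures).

1.21 mg/L

4.30 ML/d = 0.04977 m³/s.
120 L/s = 0.12 m³/s.
14 µg/L = 0.014 mg/L.
Flow-weighted mixing gives C = (0.04977·4.1 + 0.12·0.014) / (0.04977 + 0.12) = 0.2057/0.1698 = 1.212 mg/L.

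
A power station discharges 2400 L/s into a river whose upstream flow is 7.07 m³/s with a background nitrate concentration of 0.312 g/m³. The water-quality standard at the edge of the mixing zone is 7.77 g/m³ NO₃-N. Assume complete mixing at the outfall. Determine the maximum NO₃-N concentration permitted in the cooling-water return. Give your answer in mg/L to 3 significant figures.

2400 L/s = 2.4 m³/s.
Mass balance: 7.77·9.47 = 2.4·Cₑ + 7.07·0.312.
Cₑ = (73.58 − 2.206) / 2.4 = 29.74 mg/L.

29.7 mg/L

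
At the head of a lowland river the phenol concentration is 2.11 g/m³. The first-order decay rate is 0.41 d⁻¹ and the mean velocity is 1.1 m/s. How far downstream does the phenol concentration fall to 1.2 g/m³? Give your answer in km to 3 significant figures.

131 km

From C = C₀·e^(−kt), t = ln(C₀/C)/k = ln(2.11/1.2)/0.41 = 0.5644/0.41 = 1.377 d.
Distance = v·t = 1.1 m/s × 1.189e+05 s = 1.308e+05 m = 130.8 km.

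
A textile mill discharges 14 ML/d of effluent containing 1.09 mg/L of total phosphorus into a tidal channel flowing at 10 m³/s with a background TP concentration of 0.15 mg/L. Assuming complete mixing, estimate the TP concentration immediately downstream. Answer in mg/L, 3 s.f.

0.165 mg/L

14 ML/d = 0.162 m³/s.
Flow-weighted mixing gives C = (0.162·1.09 + 10·0.15) / (0.162 + 10) = 1.677/10.16 = 0.165 mg/L.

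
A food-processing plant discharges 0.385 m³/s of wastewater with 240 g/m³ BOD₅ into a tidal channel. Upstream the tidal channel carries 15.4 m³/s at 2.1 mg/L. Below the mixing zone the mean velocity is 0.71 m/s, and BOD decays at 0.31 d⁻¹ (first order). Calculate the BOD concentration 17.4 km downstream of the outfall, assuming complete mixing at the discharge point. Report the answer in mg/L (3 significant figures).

7.24 mg/L

After complete mixing, C₀ = (0.385·240 + 15.4·2.1) / 15.79 = 7.902 mg/L.
Travel time t = 1.74e+04 m / 0.71 m/s = 2.451e+04 s = 0.2836 d.
C = 7.902·exp(−0.31·0.2836) = 7.902·0.9158 = 7.237 mg/L.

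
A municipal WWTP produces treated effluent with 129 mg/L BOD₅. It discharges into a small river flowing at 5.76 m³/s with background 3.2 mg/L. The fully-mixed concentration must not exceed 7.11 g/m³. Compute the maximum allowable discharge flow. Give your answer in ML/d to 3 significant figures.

Mass balance at complete mixing: C_std·(Q_w + Q_r) = Q_w·C_e + Q_r·C_b.
Rearranging, Q_w = Q_r·(C_std − C_b)/(C_e − C_std) = 5.76·(7.11 − 3.2) / (129 − 7.11) = 0.1848 m³/s.
= 15.96 ML/d.

16.0 ML/d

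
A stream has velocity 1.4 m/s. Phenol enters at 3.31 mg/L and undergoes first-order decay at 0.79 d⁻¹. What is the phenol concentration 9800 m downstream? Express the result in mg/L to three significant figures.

Travel time t = 9800 m / 1.4 m/s = 9800/1.4 = 7000 s = 0.08102 d.
First-order decay: C = 3.31·exp(−0.79·0.08102) = 3.31·0.938 = 3.105 mg/L.

3.10 mg/L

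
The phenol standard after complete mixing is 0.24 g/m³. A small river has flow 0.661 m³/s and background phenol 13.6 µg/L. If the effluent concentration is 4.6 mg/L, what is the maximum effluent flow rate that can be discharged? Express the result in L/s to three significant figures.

13.6 µg/L = 0.0136 mg/L.
Mass balance at complete mixing: C_std·(Q_w + Q_r) = Q_w·C_e + Q_r·C_b.
Rearranging, Q_w = Q_r·(C_std − C_b)/(C_e − C_std) = 0.661·(0.24 − 0.0136) / (4.6 − 0.24) = 0.03432 m³/s.
= 34.32 L/s.

34.3 L/s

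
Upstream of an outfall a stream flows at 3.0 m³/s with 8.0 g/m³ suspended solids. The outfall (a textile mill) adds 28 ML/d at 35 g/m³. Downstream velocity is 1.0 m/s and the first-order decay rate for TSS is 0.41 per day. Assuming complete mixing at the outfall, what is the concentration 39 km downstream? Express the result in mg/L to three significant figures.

8.84 mg/L

28 ML/d = 0.3241 m³/s.
After complete mixing, C₀ = (0.3241·35 + 3·8) / 3.324 = 10.63 mg/L.
Travel time t = 3.9e+04 m / 1.0 m/s = 3.9e+04 s = 0.4514 d.
C = 10.63·exp(−0.41·0.4514) = 10.63·0.831 = 8.836 mg/L.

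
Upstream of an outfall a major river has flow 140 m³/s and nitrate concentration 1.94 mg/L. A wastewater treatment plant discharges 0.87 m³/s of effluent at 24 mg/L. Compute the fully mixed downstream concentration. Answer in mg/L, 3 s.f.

2.08 mg/L

By mass balance at complete mixing, C = (0.87·24 + 140·1.94) / (0.87 + 140) = 292.5/140.9 = 2.076 mg/L.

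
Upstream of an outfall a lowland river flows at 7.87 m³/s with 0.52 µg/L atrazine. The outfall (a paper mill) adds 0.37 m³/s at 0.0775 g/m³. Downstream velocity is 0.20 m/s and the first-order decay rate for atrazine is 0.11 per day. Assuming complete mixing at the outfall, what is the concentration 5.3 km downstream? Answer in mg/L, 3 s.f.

0.00384 mg/L

0.52 µg/L = 0.00052 mg/L.
After complete mixing, C₀ = (0.37·0.0775 + 7.87·0.00052) / 8.24 = 0.003977 mg/L.
Travel time t = 5300 m / 0.20 m/s = 2.65e+04 s = 0.3067 d.
C = 0.003977·exp(−0.11·0.3067) = 0.003977·0.9668 = 0.003845 mg/L.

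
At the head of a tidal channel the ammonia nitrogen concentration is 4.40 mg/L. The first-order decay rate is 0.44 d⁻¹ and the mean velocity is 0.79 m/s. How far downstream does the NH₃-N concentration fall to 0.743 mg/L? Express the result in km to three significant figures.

From C = C₀·e^(−kt), t = ln(C₀/C)/k = ln(4.40/0.743)/0.44 = 1.779/0.44 = 4.042 d.
Distance = v·t = 0.79 m/s × 3.493e+05 s = 2.759e+05 m = 275.9 km.

276 km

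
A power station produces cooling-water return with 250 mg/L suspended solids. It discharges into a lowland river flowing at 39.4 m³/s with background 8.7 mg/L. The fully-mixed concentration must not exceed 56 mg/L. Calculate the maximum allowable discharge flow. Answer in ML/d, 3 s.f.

830 ML/d

Mass balance at complete mixing: C_std·(Q_w + Q_r) = Q_w·C_e + Q_r·C_b.
Rearranging, Q_w = Q_r·(C_std − C_b)/(C_e − C_std) = 39.4·(56 − 8.7) / (250 − 56) = 9.606 m³/s.
= 830 ML/d.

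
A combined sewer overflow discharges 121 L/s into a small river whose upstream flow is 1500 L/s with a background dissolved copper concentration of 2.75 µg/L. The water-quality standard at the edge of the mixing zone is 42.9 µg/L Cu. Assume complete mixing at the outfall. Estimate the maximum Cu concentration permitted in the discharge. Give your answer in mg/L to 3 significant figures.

0.541 mg/L

121 L/s = 0.121 m³/s.
1500 L/s = 1.5 m³/s.
2.75 µg/L = 0.00275 mg/L.
42.9 µg/L = 0.0429 mg/L.
Mass balance: 0.0429·1.621 = 0.121·Cₑ + 1.5·0.00275.
Cₑ = (0.06954 − 0.004125) / 0.121 = 0.5406 mg/L.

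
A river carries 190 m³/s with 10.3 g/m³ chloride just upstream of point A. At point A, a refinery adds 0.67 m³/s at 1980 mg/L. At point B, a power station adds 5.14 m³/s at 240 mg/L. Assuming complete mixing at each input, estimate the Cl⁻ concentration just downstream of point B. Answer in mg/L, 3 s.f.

23.1 mg/L

After input A: C = (190·10.3 + 0.67·1980) / 190.7 = 17.22 mg/L.
After input B: C = (190.7·17.22 + 5.14·240) / 195.8 = 23.07 mg/L.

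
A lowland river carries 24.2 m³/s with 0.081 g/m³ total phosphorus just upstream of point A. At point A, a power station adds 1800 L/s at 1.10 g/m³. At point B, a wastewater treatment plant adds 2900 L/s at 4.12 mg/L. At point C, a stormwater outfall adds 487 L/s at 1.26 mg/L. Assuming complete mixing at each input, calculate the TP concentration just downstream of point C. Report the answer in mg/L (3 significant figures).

1800 L/s = 1.8 m³/s.
After input A: C = (24.2·0.081 + 1.8·1.1) / 26 = 0.1515 mg/L.
2900 L/s = 2.9 m³/s.
After input B: C = (26·0.1515 + 2.9·4.12) / 28.9 = 0.5498 mg/L.
487 L/s = 0.487 m³/s.
After input C: C = (28.9·0.5498 + 0.487·1.26) / 29.39 = 0.5615 mg/L.

0.562 mg/L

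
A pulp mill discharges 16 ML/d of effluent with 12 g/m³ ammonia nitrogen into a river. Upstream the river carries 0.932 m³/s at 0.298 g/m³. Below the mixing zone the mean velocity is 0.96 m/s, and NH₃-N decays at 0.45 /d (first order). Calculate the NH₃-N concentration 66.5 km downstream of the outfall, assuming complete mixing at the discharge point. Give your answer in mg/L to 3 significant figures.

1.56 mg/L

16 ML/d = 0.1852 m³/s.
After complete mixing, C₀ = (0.1852·12 + 0.932·0.298) / 1.117 = 2.238 mg/L.
Travel time t = 6.65e+04 m / 0.96 m/s = 6.927e+04 s = 0.8017 d.
C = 2.238·exp(−0.45·0.8017) = 2.238·0.6971 = 1.56 mg/L.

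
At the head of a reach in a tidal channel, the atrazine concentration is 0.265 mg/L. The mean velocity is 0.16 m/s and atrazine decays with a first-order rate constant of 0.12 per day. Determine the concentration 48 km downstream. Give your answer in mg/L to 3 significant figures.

0.175 mg/L

Travel time t = 48 km / 0.16 m/s = 4.8e+04/0.16 = 3e+05 s = 3.472 d.
First-order decay: C = 0.265·exp(−0.12·3.472) = 0.265·0.6592 = 0.1747 mg/L.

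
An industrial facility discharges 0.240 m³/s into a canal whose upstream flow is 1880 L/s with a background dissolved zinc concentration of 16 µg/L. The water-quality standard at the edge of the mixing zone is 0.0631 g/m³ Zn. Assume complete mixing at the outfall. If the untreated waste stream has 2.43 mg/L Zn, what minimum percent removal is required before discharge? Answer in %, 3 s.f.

82.2 %

1880 L/s = 1.88 m³/s.
16 µg/L = 0.016 mg/L.
Mass balance: 0.0631·2.12 = 0.24·Cₑ + 1.88·0.016.
Cₑ = (0.1338 − 0.03008) / 0.24 = 0.4321 mg/L.
Required removal = 1 − 0.4321/2.43 = 82.22 %.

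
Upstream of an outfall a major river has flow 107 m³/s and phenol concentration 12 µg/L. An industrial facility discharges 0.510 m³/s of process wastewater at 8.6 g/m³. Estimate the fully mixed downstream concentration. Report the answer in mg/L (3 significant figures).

0.0527 mg/L

12 µg/L = 0.012 mg/L.
Flow-weighted mixing gives C = (0.51·8.6 + 107·0.012) / (0.51 + 107) = 5.67/107.5 = 0.05274 mg/L.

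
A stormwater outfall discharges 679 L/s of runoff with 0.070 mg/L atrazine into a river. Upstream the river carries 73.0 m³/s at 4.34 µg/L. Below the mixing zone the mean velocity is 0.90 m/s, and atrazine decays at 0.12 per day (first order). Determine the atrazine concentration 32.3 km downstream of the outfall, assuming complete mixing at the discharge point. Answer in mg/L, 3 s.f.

0.00470 mg/L

679 L/s = 0.679 m³/s.
4.34 µg/L = 0.00434 mg/L.
After complete mixing, C₀ = (0.679·0.07 + 73·0.00434) / 73.68 = 0.004945 mg/L.
Travel time t = 3.23e+04 m / 0.90 m/s = 3.589e+04 s = 0.4154 d.
C = 0.004945·exp(−0.12·0.4154) = 0.004945·0.9514 = 0.004705 mg/L.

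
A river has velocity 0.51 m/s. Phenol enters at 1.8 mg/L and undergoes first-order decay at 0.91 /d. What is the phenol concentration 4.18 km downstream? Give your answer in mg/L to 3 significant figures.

Travel time t = 4.18 km / 0.51 m/s = 4180/0.51 = 8196 s = 0.09486 d.
First-order decay: C = 1.8·exp(−0.91·0.09486) = 1.8·0.9173 = 1.651 mg/L.

1.65 mg/L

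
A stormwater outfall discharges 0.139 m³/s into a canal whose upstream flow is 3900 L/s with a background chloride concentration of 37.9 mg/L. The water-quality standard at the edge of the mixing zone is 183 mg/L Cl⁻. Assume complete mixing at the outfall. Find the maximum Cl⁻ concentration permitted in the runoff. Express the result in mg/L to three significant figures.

3900 L/s = 3.9 m³/s.
Mass balance: 183·4.039 = 0.139·Cₑ + 3.9·37.9.
Cₑ = (739.1 − 147.8) / 0.139 = 4254 mg/L.

4250 mg/L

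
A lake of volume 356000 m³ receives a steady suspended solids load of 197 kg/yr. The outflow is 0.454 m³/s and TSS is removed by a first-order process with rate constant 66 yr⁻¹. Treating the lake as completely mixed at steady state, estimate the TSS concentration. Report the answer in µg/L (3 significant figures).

5.21 µg/L

Outflow Q = 0.454 m³/s × 3.156e+07 s/yr = 1.433e+07 m³/yr.
Steady-state CSTR mass balance: W = Q·C + k·V·C, so C = W/(Q + kV).
Q + kV = 1.433e+07 + 66·356000 = 3.782e+07 m³/yr.
C = 197/3.782e+07 = 5.208e-06 kg/m³ = 0.005208 mg/L = 5.208 µg/L.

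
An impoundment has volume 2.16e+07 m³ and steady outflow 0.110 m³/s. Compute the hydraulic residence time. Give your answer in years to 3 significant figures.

6.22 yr

Q = 0.110 m³/s × 3.156e+07 s/yr = 3.471e+06 m³/yr.
Hydraulic residence time τ = V/Q = 2.16e+07/3.471e+06 = 6.222 yr.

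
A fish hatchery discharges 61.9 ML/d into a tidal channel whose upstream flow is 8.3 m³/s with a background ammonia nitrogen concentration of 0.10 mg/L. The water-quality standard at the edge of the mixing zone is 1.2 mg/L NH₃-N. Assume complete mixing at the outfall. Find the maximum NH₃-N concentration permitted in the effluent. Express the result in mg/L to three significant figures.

61.9 ML/d = 0.7164 m³/s.
Mass balance: 1.2·9.016 = 0.7164·Cₑ + 8.3·0.1.
Cₑ = (10.82 − 0.83) / 0.7164 = 13.94 mg/L.

13.9 mg/L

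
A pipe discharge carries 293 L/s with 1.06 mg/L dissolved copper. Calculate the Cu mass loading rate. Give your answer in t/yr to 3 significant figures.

293 L/s = 0.293 m³/s.
Mass flux = Q·C = 0.293 m³/s × 1.06 g/m³ = 0.3106 g/s.
= 0.3106 g/s × 31.56 = 9.801 t/yr.

9.80 t/yr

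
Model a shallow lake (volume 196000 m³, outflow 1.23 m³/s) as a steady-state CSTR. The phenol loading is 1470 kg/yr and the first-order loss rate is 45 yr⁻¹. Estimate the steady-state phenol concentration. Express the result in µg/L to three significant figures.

Outflow Q = 1.23 m³/s × 3.156e+07 s/yr = 3.882e+07 m³/yr.
Steady-state CSTR mass balance: W = Q·C + k·V·C, so C = W/(Q + kV).
Q + kV = 3.882e+07 + 45·196000 = 4.764e+07 m³/yr.
C = 1470/4.764e+07 = 3.086e-05 kg/m³ = 0.03086 mg/L = 30.86 µg/L.

30.9 µg/L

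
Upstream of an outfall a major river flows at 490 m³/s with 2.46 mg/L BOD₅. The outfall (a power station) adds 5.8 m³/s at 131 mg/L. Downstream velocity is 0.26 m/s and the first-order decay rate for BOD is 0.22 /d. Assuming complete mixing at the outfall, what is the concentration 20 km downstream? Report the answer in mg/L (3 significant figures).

3.26 mg/L

After complete mixing, C₀ = (5.8·131 + 490·2.46) / 495.8 = 3.964 mg/L.
Travel time t = 2e+04 m / 0.26 m/s = 7.692e+04 s = 0.8903 d.
C = 3.964·exp(−0.22·0.8903) = 3.964·0.8221 = 3.259 mg/L.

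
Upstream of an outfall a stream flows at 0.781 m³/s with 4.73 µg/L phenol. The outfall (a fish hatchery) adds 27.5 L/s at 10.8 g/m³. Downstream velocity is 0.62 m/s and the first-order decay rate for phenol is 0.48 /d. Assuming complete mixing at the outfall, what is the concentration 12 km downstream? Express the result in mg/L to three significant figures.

27.5 L/s = 0.0275 m³/s.
4.73 µg/L = 0.00473 mg/L.
After complete mixing, C₀ = (0.0275·10.8 + 0.781·0.00473) / 0.8085 = 0.3719 mg/L.
Travel time t = 1.2e+04 m / 0.62 m/s = 1.935e+04 s = 0.224 d.
C = 0.3719·exp(−0.48·0.224) = 0.3719·0.8981 = 0.334 mg/L.

0.334 mg/L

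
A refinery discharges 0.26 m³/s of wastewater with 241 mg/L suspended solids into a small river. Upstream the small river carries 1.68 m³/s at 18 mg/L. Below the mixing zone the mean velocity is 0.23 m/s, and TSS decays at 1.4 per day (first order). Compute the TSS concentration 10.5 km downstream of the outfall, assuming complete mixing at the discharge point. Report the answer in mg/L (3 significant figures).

After complete mixing, C₀ = (0.26·241 + 1.68·18) / 1.94 = 47.89 mg/L.
Travel time t = 1.05e+04 m / 0.23 m/s = 4.565e+04 s = 0.5284 d.
C = 47.89·exp(−1.4·0.5284) = 47.89·0.4772 = 22.85 mg/L.

22.9 mg/L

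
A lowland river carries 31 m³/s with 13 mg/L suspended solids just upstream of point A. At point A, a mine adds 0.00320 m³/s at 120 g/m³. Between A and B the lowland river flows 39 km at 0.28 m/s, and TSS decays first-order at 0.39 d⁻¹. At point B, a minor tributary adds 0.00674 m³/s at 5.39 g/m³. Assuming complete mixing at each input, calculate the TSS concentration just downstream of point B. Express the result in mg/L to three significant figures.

6.94 mg/L

After input A: C = (31·13 + 0.0032·120) / 31 = 13.01 mg/L.
Over the 39 km reach to input B (t = 1.393e+05 s = 1.612 d), decay gives C = 13.01·exp(−0.39·1.612) = 6.938 mg/L.
After input B: C = (31·6.938 + 0.00674·5.39) / 31.01 = 6.938 mg/L.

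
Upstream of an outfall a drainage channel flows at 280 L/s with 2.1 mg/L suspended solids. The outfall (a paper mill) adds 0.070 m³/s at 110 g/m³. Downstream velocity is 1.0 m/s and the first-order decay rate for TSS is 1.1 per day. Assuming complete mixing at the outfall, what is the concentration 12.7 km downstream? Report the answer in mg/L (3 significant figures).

280 L/s = 0.28 m³/s.
After complete mixing, C₀ = (0.07·110 + 0.28·2.1) / 0.35 = 23.68 mg/L.
Travel time t = 1.27e+04 m / 1.0 m/s = 1.27e+04 s = 0.147 d.
C = 23.68·exp(−1.1·0.147) = 23.68·0.8507 = 20.14 mg/L.

20.1 mg/L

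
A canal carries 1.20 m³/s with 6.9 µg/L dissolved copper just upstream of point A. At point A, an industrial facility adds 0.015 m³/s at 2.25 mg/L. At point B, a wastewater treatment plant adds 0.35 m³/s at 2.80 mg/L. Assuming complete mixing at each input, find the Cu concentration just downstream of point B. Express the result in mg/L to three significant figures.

0.653 mg/L

6.9 µg/L = 0.0069 mg/L.
After input A: C = (1.2·0.0069 + 0.015·2.25) / 1.215 = 0.03459 mg/L.
After input B: C = (1.215·0.03459 + 0.35·2.8) / 1.565 = 0.6531 mg/L.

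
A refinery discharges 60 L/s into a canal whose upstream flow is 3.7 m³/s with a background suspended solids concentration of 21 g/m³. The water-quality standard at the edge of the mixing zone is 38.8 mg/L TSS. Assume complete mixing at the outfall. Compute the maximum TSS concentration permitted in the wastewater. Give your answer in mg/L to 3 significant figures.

1140 mg/L

60 L/s = 0.06 m³/s.
Mass balance: 38.8·3.76 = 0.06·Cₑ + 3.7·21.
Cₑ = (145.9 − 77.7) / 0.06 = 1136 mg/L.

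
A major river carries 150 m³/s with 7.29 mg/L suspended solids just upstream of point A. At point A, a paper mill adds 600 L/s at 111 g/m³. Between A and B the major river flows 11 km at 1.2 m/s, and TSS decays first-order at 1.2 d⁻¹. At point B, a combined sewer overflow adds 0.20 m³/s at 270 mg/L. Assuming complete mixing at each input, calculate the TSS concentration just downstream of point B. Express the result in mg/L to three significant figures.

600 L/s = 0.6 m³/s.
After input A: C = (150·7.29 + 0.6·111) / 150.6 = 7.703 mg/L.
Over the 11 km reach to input B (t = 9167 s = 0.1061 d), decay gives C = 7.703·exp(−1.2·0.1061) = 6.782 mg/L.
After input B: C = (150.6·6.782 + 0.2·270) / 150.8 = 7.131 mg/L.

7.13 mg/L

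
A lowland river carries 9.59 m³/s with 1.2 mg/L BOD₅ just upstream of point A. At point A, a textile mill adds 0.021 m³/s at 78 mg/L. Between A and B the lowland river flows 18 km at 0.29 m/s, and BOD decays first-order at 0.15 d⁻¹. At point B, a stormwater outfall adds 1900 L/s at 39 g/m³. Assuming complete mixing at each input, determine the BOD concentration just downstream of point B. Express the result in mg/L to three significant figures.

7.46 mg/L

After input A: C = (9.59·1.2 + 0.021·78) / 9.611 = 1.368 mg/L.
Over the 18 km reach to input B (t = 6.207e+04 s = 0.7184 d), decay gives C = 1.368·exp(−0.15·0.7184) = 1.228 mg/L.
1900 L/s = 1.9 m³/s.
After input B: C = (9.611·1.228 + 1.9·39) / 11.51 = 7.463 mg/L.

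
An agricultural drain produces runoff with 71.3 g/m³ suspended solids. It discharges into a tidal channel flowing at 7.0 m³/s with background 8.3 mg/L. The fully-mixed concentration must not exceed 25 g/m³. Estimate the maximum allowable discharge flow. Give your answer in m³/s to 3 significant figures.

Mass balance at complete mixing: C_std·(Q_w + Q_r) = Q_w·C_e + Q_r·C_b.
Rearranging, Q_w = Q_r·(C_std − C_b)/(C_e − C_std) = 7.0·(25 − 8.3) / (71.3 − 25) = 2.525 m³/s.

2.52 m³/s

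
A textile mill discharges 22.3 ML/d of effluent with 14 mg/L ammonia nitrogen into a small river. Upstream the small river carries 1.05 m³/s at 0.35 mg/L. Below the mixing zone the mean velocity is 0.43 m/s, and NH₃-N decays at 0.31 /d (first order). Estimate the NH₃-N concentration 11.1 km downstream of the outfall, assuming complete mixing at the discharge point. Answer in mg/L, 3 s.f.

2.77 mg/L

22.3 ML/d = 0.2581 m³/s.
After complete mixing, C₀ = (0.2581·14 + 1.05·0.35) / 1.308 = 3.043 mg/L.
Travel time t = 1.11e+04 m / 0.43 m/s = 2.581e+04 s = 0.2988 d.
C = 3.043·exp(−0.31·0.2988) = 3.043·0.9115 = 2.774 mg/L.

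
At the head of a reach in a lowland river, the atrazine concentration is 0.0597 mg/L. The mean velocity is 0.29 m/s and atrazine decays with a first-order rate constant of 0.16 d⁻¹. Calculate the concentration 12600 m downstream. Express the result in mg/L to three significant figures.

0.0551 mg/L

Travel time t = 12600 m / 0.29 m/s = 1.26e+04/0.29 = 4.345e+04 s = 0.5029 d.
First-order decay: C = 0.0597·exp(−0.16·0.5029) = 0.0597·0.9227 = 0.05508 mg/L.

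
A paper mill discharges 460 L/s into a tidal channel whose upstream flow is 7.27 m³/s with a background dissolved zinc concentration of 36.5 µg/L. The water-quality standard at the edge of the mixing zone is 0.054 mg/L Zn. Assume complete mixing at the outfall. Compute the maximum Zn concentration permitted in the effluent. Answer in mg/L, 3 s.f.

0.331 mg/L

460 L/s = 0.46 m³/s.
36.5 µg/L = 0.0365 mg/L.
Mass balance: 0.054·7.73 = 0.46·Cₑ + 7.27·0.0365.
Cₑ = (0.4174 − 0.2654) / 0.46 = 0.3306 mg/L.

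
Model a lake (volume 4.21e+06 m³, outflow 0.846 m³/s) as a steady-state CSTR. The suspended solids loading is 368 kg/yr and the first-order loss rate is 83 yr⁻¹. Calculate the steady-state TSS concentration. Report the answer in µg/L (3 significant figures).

Outflow Q = 0.846 m³/s × 3.156e+07 s/yr = 2.67e+07 m³/yr.
Steady-state CSTR mass balance: W = Q·C + k·V·C, so C = W/(Q + kV).
Q + kV = 2.67e+07 + 83·4.21e+06 = 3.761e+08 m³/yr.
C = 368/3.761e+08 = 9.784e-07 kg/m³ = 0.0009784 mg/L = 0.9784 µg/L.

0.978 µg/L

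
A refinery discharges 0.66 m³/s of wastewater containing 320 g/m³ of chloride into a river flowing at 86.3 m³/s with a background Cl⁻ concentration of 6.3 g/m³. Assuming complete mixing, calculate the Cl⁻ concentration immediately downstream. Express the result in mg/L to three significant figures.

8.68 mg/L

By mass balance at complete mixing, C = (0.66·320 + 86.3·6.3) / (0.66 + 86.3) = 754.9/86.96 = 8.681 mg/L.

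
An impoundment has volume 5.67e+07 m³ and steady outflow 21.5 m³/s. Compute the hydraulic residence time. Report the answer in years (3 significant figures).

Q = 21.5 m³/s × 3.156e+07 s/yr = 6.785e+08 m³/yr.
Hydraulic residence time τ = V/Q = 5.67e+07/6.785e+08 = 0.08357 yr.

0.0836 yr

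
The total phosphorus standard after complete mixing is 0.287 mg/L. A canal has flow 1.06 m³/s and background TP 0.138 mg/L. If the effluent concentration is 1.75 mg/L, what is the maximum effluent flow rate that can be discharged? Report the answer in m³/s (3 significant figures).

0.108 m³/s

Mass balance at complete mixing: C_std·(Q_w + Q_r) = Q_w·C_e + Q_r·C_b.
Rearranging, Q_w = Q_r·(C_std − C_b)/(C_e − C_std) = 1.06·(0.287 − 0.138) / (1.75 − 0.287) = 0.108 m³/s.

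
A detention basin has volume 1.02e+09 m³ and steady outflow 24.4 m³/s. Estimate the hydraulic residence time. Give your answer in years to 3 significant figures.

Q = 24.4 m³/s × 3.156e+07 s/yr = 7.7e+08 m³/yr.
Hydraulic residence time τ = V/Q = 1.02e+09/7.7e+08 = 1.325 yr.

1.32 yr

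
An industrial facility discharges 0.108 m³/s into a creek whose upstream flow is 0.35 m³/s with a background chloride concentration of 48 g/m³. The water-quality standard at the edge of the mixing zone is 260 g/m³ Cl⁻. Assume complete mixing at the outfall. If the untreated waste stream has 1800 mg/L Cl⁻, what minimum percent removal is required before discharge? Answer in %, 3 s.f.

47.4 %

Mass balance: 260·0.458 = 0.108·Cₑ + 0.35·48.
Cₑ = (119.1 − 16.8) / 0.108 = 947 mg/L.
Required removal = 1 − 947/1800 = 47.39 %.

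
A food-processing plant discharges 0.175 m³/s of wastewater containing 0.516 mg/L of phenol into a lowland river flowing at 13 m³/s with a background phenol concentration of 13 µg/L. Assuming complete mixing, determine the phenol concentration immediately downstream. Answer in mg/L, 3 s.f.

0.0197 mg/L

13 µg/L = 0.013 mg/L.
Flow-weighted mixing gives C = (0.175·0.516 + 13·0.013) / (0.175 + 13) = 0.2593/13.18 = 0.01968 mg/L.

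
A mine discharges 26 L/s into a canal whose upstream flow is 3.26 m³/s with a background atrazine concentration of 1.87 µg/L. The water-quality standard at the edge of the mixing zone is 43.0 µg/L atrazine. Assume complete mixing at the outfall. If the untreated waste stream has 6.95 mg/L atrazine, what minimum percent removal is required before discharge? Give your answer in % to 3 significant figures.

26 L/s = 0.026 m³/s.
1.87 µg/L = 0.00187 mg/L.
43.0 µg/L = 0.043 mg/L.
Mass balance: 0.043·3.286 = 0.026·Cₑ + 3.26·0.00187.
Cₑ = (0.1413 − 0.006096) / 0.026 = 5.2 mg/L.
Required removal = 1 − 5.2/6.95 = 25.18 %.

25.2 %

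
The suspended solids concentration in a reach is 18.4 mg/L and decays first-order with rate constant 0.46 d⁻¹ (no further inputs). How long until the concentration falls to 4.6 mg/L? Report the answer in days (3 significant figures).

3.01 d

t = ln(C₀/C)/k = ln(18.4/4.6)/0.46 = 1.386/0.46 = 3.014 d.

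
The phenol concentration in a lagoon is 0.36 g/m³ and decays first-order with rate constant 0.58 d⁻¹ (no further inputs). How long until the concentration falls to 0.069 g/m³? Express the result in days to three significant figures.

2.85 d

t = ln(C₀/C)/k = ln(0.36/0.069)/0.58 = 1.652/0.58 = 2.848 d.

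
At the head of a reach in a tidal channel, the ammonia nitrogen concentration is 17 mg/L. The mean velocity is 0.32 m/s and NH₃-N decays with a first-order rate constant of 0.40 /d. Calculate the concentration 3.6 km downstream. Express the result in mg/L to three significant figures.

16.1 mg/L

Travel time t = 3.6 km / 0.32 m/s = 3600/0.32 = 1.125e+04 s = 0.1302 d.
First-order decay: C = 17·exp(−0.40·0.1302) = 17·0.9492 = 16.14 mg/L.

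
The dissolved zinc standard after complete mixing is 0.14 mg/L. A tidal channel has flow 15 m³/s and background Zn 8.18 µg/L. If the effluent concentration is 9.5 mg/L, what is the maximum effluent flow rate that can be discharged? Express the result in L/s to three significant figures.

211 L/s

8.18 µg/L = 0.00818 mg/L.
Mass balance at complete mixing: C_std·(Q_w + Q_r) = Q_w·C_e + Q_r·C_b.
Rearranging, Q_w = Q_r·(C_std − C_b)/(C_e − C_std) = 15·(0.14 − 0.00818) / (9.5 − 0.14) = 0.2113 m³/s.
= 211.3 L/s.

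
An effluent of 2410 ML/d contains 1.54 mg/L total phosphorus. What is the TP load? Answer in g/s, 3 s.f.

2410 ML/d = 27.89 m³/s.
Mass flux = Q·C = 27.89 m³/s × 1.54 g/m³ = 42.96 g/s.

43.0 g/s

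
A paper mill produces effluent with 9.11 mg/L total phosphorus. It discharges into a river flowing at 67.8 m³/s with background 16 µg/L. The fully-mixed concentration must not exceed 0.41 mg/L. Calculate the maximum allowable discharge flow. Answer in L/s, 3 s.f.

16 µg/L = 0.016 mg/L.
Mass balance at complete mixing: C_std·(Q_w + Q_r) = Q_w·C_e + Q_r·C_b.
Rearranging, Q_w = Q_r·(C_std − C_b)/(C_e − C_std) = 67.8·(0.41 − 0.016) / (9.11 − 0.41) = 3.07 m³/s.
= 3070 L/s.

3070 L/s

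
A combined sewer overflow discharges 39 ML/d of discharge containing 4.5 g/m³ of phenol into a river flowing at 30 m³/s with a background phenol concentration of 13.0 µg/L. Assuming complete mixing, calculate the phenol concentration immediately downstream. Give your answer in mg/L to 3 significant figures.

39 ML/d = 0.4514 m³/s.
13.0 µg/L = 0.013 mg/L.
Flow-weighted mixing gives C = (0.4514·4.5 + 30·0.013) / (0.4514 + 30) = 2.421/30.45 = 0.07951 mg/L.

0.0795 mg/L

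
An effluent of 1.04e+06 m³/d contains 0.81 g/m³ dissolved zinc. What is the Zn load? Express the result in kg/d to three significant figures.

842 kg/d

1.04e+06 m³/d = 12.04 m³/s.
Mass flux = Q·C = 12.04 m³/s × 0.81 g/m³ = 9.75 g/s.
= 9.75 g/s × 86.4 = 842.4 kg/d.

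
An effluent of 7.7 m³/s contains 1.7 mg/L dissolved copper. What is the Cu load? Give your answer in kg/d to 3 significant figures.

1130 kg/d

Mass flux = Q·C = 7.7 m³/s × 1.7 g/m³ = 13.09 g/s.
= 13.09 g/s × 86.4 = 1131 kg/d.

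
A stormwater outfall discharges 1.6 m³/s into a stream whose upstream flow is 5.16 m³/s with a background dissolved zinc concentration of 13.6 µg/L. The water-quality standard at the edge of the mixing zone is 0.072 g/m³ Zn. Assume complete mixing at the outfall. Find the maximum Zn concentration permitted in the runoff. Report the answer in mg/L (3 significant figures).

13.6 µg/L = 0.0136 mg/L.
Mass balance: 0.072·6.76 = 1.6·Cₑ + 5.16·0.0136.
Cₑ = (0.4867 − 0.07018) / 1.6 = 0.2603 mg/L.

0.260 mg/L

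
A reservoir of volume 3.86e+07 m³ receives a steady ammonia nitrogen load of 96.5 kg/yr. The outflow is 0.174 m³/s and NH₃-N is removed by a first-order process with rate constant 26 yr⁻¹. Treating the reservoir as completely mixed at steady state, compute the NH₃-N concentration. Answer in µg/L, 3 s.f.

0.0956 µg/L

Outflow Q = 0.174 m³/s × 3.156e+07 s/yr = 5.491e+06 m³/yr.
Steady-state CSTR mass balance: W = Q·C + k·V·C, so C = W/(Q + kV).
Q + kV = 5.491e+06 + 26·3.86e+07 = 1.009e+09 m³/yr.
C = 96.5/1.009e+09 = 9.563e-08 kg/m³ = 9.563e-05 mg/L = 0.09563 µg/L.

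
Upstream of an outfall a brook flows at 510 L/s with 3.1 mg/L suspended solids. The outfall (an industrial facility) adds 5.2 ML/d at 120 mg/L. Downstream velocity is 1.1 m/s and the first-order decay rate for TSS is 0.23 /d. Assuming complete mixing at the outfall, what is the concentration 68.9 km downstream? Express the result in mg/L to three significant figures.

5.2 ML/d = 0.06019 m³/s.
510 L/s = 0.51 m³/s.
After complete mixing, C₀ = (0.06019·120 + 0.51·3.1) / 0.5702 = 15.44 mg/L.
Travel time t = 6.89e+04 m / 1.1 m/s = 6.264e+04 s = 0.725 d.
C = 15.44·exp(−0.23·0.725) = 15.44·0.8464 = 13.07 mg/L.

13.1 mg/L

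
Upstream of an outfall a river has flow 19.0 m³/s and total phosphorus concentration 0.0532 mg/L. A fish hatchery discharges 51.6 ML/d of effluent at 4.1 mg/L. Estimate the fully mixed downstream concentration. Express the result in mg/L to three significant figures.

0.177 mg/L

51.6 ML/d = 0.5972 m³/s.
Flow-weighted mixing gives C = (0.5972·4.1 + 19·0.0532) / (0.5972 + 19) = 3.459/19.6 = 0.1765 mg/L.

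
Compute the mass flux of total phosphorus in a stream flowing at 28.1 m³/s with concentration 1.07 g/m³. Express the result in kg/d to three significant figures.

Mass flux = Q·C = 28.1 m³/s × 1.07 g/m³ = 30.07 g/s.
= 30.07 g/s × 86.4 = 2598 kg/d.

2600 kg/d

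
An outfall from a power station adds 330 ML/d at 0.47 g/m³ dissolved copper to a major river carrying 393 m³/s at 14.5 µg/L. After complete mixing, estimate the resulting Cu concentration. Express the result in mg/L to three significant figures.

0.0189 mg/L

330 ML/d = 3.819 m³/s.
14.5 µg/L = 0.0145 mg/L.
By mass balance at complete mixing, C = (3.819·0.47 + 393·0.0145) / (3.819 + 393) = 7.494/396.8 = 0.01888 mg/L.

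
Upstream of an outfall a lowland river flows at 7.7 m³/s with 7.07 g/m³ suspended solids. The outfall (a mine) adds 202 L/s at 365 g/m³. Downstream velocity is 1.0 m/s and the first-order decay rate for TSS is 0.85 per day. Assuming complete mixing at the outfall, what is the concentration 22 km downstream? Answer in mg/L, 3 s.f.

202 L/s = 0.202 m³/s.
After complete mixing, C₀ = (0.202·365 + 7.7·7.07) / 7.902 = 16.22 mg/L.
Travel time t = 2.2e+04 m / 1.0 m/s = 2.2e+04 s = 0.2546 d.
C = 16.22·exp(−0.85·0.2546) = 16.22·0.8054 = 13.06 mg/L.

13.1 mg/L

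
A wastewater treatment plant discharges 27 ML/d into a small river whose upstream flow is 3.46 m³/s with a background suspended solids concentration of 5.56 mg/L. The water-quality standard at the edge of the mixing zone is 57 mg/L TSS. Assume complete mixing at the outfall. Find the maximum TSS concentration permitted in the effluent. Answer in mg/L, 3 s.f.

27 ML/d = 0.3125 m³/s.
Mass balance: 57·3.772 = 0.3125·Cₑ + 3.46·5.56.
Cₑ = (215 − 19.24) / 0.3125 = 626.5 mg/L.

627 mg/L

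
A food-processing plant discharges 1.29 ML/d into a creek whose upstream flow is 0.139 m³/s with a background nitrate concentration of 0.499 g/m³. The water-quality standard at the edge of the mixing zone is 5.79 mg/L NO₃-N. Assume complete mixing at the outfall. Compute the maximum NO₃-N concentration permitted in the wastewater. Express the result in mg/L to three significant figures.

55.0 mg/L

1.29 ML/d = 0.01493 m³/s.
Mass balance: 5.79·0.1539 = 0.01493·Cₑ + 0.139·0.499.
Cₑ = (0.8913 − 0.06936) / 0.01493 = 55.05 mg/L.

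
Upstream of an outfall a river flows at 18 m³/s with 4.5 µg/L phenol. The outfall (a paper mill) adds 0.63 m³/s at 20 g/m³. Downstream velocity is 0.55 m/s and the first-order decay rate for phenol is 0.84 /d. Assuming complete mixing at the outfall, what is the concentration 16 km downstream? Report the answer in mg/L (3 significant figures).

4.5 µg/L = 0.0045 mg/L.
After complete mixing, C₀ = (0.63·20 + 18·0.0045) / 18.63 = 0.6807 mg/L.
Travel time t = 1.6e+04 m / 0.55 m/s = 2.909e+04 s = 0.3367 d.
C = 0.6807·exp(−0.84·0.3367) = 0.6807·0.7536 = 0.513 mg/L.

0.513 mg/L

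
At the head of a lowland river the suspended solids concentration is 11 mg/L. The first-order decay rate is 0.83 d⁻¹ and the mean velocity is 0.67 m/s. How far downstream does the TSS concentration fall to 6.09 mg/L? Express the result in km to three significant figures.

From C = C₀·e^(−kt), t = ln(C₀/C)/k = ln(11/6.09)/0.83 = 0.5912/0.83 = 0.7123 d.
Distance = v·t = 0.67 m/s × 6.155e+04 s = 4.124e+04 m = 41.24 km.

41.2 km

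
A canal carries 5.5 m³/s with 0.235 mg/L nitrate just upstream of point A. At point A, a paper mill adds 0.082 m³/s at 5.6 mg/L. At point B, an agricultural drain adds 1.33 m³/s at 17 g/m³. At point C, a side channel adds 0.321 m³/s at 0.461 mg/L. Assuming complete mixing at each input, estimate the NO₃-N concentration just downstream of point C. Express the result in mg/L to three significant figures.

3.39 mg/L

After input A: C = (5.5·0.235 + 0.082·5.6) / 5.582 = 0.3138 mg/L.
After input B: C = (5.582·0.3138 + 1.33·17) / 6.912 = 3.525 mg/L.
After input C: C = (6.912·3.525 + 0.321·0.461) / 7.233 = 3.389 mg/L.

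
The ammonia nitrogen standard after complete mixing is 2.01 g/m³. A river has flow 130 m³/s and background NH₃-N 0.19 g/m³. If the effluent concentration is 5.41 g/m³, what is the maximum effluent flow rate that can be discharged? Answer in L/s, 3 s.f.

Mass balance at complete mixing: C_std·(Q_w + Q_r) = Q_w·C_e + Q_r·C_b.
Rearranging, Q_w = Q_r·(C_std − C_b)/(C_e − C_std) = 130·(2.01 − 0.19) / (5.41 − 2.01) = 69.59 m³/s.
= 6.959e+04 L/s.

69600 L/s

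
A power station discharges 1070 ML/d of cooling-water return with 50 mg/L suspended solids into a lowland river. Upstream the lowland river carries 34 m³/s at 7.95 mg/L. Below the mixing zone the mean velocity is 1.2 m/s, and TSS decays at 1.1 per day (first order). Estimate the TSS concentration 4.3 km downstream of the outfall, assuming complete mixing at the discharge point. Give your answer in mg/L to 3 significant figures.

1070 ML/d = 12.38 m³/s.
After complete mixing, C₀ = (12.38·50 + 34·7.95) / 46.38 = 19.18 mg/L.
Travel time t = 4300 m / 1.2 m/s = 3583 s = 0.04147 d.
C = 19.18·exp(−1.1·0.04147) = 19.18·0.9554 = 18.32 mg/L.

18.3 mg/L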